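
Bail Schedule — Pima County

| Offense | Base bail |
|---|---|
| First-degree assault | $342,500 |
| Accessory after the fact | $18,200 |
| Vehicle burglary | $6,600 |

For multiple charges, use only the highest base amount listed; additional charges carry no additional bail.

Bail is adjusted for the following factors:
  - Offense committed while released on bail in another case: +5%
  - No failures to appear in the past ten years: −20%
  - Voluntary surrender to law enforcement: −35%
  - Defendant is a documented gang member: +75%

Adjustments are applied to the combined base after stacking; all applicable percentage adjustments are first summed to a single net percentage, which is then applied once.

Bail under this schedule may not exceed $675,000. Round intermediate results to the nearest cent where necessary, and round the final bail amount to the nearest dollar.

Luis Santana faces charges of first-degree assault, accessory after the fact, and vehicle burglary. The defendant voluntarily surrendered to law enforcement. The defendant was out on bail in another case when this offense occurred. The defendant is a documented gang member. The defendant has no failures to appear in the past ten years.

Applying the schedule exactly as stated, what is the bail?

Base amounts from the schedule: first-degree assault $342,500; accessory after the fact $18,200; vehicle burglary $6,600.
Stacking rule: use the highest base only. Highest is first-degree assault at $342,500. Combined base = $342,500.
Net percentage adjustment: +5% −20% −35% +75% = +25%. $342,500 × 1.25 = $428,125.
$428,125 is within the $675,000 maximum.

$428,125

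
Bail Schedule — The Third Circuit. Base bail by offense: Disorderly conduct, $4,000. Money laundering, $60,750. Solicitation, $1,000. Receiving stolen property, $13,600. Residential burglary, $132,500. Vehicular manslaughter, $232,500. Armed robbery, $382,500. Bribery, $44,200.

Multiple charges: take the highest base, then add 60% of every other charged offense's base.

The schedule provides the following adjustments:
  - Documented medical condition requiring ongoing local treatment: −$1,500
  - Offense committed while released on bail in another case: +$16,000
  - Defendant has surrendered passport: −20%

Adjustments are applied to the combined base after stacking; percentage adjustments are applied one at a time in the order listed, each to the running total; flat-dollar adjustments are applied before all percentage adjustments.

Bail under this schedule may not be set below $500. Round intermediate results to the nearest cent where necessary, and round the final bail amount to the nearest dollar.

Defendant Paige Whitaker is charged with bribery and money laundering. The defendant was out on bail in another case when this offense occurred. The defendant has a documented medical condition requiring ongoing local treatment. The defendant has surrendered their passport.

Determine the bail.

Base amounts from the schedule: bribery $44,200; money laundering $60,750.
Stacking rule: highest base plus 60% of each additional charge. Highest is money laundering at $60,750. Additional: $44,200 × 60% = $26,520. Combined base = $60,750 + $26,520 = $87,270.
Documented medical condition requiring ongoing local treatment (−$1,500 flat): $87,270 − $1,500 = $85,770.
Offense committed while released on bail in another case (+$16,000 flat): $85,770 + $16,000 = $101,770.
Defendant has surrendered passport (−20%): $101,770 × 0.8 = $81,416.
$81,416 is at or above the $500 minimum.

$81,416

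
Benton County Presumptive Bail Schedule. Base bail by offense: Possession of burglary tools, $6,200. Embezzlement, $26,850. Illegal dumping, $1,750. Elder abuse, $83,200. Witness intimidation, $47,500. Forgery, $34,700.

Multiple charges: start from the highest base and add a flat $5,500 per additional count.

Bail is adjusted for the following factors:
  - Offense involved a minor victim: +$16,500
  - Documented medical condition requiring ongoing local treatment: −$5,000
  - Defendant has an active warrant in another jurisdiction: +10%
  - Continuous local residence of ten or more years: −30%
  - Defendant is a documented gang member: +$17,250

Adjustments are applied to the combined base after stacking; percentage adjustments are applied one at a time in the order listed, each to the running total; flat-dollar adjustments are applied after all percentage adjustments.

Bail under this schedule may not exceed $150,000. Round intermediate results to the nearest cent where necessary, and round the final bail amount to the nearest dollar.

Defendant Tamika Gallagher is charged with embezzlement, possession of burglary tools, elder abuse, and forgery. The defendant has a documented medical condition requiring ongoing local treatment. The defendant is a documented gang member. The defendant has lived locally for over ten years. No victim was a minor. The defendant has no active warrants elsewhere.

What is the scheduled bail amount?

$82,040

Base amounts from the schedule: embezzlement $26,850; possession of burglary tools $6,200; elder abuse $83,200; forgery $34,700.
Stacking rule: highest base plus $5,500 per additional charge. Highest is elder abuse at $83,200; 3 additional charges → +$16,500. Combined base = $99,700.
Continuous local residence of ten or more years (−30%): $99,700 × 0.7 = $69,790.
Documented medical condition requiring ongoing local treatment (−$5,000 flat): $69,790 − $5,000 = $64,790.
Defendant is a documented gang member (+$17,250 flat): $64,790 + $17,250 = $82,040.
$82,040 is within the $150,000 maximum.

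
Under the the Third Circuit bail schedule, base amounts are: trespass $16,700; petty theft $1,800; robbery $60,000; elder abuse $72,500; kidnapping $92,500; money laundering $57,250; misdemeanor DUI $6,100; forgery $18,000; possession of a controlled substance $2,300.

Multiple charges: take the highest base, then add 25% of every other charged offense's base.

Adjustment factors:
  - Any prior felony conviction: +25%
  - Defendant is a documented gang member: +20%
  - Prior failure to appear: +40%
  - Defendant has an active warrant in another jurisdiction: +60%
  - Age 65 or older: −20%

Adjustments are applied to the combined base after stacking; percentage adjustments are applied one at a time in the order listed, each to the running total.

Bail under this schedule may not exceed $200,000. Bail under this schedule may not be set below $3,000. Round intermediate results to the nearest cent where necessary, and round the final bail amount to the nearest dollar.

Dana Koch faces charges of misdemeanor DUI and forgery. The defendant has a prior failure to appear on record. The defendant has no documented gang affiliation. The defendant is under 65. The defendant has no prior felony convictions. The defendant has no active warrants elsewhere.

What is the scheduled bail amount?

$27,335

Base amounts from the schedule: misdemeanor DUI $6,100; forgery $18,000.
Stacking rule: highest base plus 25% of each additional charge. Highest is forgery at $18,000. Additional: $6,100 × 25% = $1,525. Combined base = $18,000 + $1,525 = $19,525.
Prior failure to appear (+40%): $19,525 × 1.4 = $27,335.
$27,335 is within the $200,000 maximum.
$27,335 is at or above the $3,000 minimum.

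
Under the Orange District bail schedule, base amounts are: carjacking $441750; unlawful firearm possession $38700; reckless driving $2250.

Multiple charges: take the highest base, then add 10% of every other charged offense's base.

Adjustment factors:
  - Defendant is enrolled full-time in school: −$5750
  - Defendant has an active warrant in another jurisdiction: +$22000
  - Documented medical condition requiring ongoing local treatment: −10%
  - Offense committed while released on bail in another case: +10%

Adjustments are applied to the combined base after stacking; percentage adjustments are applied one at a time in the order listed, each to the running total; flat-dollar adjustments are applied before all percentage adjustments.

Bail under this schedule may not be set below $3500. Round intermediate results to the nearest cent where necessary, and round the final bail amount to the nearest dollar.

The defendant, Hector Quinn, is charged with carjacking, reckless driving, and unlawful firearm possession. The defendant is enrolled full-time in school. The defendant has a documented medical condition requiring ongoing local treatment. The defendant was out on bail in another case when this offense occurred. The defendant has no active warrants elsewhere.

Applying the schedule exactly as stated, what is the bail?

Base amounts from the schedule: carjacking $441750; reckless driving $2250; unlawful firearm possession $38700.
Stacking rule: highest base plus 10% of each additional charge. Highest is carjacking at $441750. Additional: $2250 × 10% = $225; $38700 × 10% = $3870. Combined base = $441750 + $4095 = $445845.
Defendant is enrolled full-time in school (−$5750 flat): $445845 − $5750 = $440095.
Documented medical condition requiring ongoing local treatment (−10%): $440095 × 0.9 = $396085.50.
Offense committed while released on bail in another case (+10%): $396085.50 × 1.1 = $435694.05.
$435694.05 is at or above the $3500 minimum.
Rounded to the nearest dollar: $435694.

$435694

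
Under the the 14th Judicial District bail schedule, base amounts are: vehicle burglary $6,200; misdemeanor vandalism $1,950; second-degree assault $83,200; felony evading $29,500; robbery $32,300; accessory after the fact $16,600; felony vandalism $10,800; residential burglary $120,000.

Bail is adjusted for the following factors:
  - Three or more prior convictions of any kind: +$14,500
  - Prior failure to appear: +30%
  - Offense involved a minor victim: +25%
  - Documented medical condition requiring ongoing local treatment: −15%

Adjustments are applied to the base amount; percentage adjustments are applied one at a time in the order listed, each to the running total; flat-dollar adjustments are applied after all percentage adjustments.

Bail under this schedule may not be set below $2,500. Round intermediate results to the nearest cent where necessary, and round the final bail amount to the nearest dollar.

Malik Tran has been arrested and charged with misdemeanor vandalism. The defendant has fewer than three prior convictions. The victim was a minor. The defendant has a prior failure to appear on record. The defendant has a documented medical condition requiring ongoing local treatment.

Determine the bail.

Base amounts from the schedule: misdemeanor vandalism $1,950.
Single charge. Combined base = $1,950.
Prior failure to appear (+30%): $1,950 × 1.3 = $2,535.
Offense involved a minor victim (+25%): $2,535 × 1.25 = $3,168.75.
Documented medical condition requiring ongoing local treatment (−15%): $3,168.75 × 0.85 = $2,693.44.
$2,693.44 is at or above the $2,500 minimum.
Rounded to the nearest dollar: $2,693.

$2,693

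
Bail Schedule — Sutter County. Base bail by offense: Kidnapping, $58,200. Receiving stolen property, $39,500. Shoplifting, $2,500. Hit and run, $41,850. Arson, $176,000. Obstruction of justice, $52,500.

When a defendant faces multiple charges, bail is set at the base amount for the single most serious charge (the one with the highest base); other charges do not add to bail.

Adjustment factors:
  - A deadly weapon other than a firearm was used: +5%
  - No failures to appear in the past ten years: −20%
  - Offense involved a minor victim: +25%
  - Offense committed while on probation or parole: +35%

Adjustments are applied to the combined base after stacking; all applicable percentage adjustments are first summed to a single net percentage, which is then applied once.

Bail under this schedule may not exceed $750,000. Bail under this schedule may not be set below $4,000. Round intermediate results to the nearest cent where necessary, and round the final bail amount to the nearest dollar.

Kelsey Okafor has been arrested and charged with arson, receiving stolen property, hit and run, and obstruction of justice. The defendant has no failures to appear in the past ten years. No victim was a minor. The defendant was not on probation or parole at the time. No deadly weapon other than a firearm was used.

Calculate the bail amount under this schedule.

$140,800

Base amounts from the schedule: arson $176,000; receiving stolen property $39,500; hit and run $41,850; obstruction of justice $52,500.
Stacking rule: use the highest base only. Highest is arson at $176,000. Combined base = $176,000.
No failures to appear in the past ten years (−20%): $176,000 × 0.8 = $140,800.
$140,800 is within the $750,000 maximum.
$140,800 is at or above the $4,000 minimum.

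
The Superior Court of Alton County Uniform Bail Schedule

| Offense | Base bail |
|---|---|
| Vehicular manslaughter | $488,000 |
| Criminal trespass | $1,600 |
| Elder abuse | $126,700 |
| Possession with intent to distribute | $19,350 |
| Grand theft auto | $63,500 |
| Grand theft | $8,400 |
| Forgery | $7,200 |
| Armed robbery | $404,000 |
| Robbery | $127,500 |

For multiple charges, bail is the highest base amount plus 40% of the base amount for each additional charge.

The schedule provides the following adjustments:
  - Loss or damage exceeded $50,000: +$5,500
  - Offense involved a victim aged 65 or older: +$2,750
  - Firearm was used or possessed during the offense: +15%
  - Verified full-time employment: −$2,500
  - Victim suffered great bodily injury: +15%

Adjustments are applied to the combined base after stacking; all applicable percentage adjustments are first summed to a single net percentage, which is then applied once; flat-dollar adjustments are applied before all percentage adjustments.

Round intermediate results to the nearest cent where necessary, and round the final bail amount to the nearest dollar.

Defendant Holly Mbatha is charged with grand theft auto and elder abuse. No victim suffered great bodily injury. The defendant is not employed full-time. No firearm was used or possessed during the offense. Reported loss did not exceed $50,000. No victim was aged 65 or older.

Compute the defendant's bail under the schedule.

Base amounts from the schedule: grand theft auto $63,500; elder abuse $126,700.
Stacking rule: highest base plus 40% of each additional charge. Highest is elder abuse at $126,700. Additional: $63,500 × 40% = $25,400. Combined base = $126,700 + $25,400 = $152,100.
No adjustment factors apply to this defendant.

$152,100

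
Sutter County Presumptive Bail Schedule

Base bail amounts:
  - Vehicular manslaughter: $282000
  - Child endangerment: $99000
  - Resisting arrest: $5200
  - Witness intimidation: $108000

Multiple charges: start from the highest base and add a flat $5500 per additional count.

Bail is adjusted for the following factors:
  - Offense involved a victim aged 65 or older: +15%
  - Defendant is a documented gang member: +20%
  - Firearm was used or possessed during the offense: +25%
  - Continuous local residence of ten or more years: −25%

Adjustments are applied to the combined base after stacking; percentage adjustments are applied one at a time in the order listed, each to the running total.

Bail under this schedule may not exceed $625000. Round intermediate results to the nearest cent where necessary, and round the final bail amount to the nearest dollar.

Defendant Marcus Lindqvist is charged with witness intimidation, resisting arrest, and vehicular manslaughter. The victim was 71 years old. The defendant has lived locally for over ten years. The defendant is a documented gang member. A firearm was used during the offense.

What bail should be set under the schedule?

$379069

Base amounts from the schedule: witness intimidation $108000; resisting arrest $5200; vehicular manslaughter $282000.
Stacking rule: highest base plus $5500 per additional charge. Highest is vehicular manslaughter at $282000; 2 additional charges → +$11000. Combined base = $293000.
Offense involved a victim aged 65 or older (+15%): $293000 × 1.15 = $336950.
Defendant is a documented gang member (+20%): $336950 × 1.2 = $404340.
Firearm was used or possessed during the offense (+25%): $404340 × 1.25 = $505425.
Continuous local residence of ten or more years (−25%): $505425 × 0.75 = $379068.75.
$379068.75 is within the $625000 maximum.
Rounded to the nearest dollar: $379069.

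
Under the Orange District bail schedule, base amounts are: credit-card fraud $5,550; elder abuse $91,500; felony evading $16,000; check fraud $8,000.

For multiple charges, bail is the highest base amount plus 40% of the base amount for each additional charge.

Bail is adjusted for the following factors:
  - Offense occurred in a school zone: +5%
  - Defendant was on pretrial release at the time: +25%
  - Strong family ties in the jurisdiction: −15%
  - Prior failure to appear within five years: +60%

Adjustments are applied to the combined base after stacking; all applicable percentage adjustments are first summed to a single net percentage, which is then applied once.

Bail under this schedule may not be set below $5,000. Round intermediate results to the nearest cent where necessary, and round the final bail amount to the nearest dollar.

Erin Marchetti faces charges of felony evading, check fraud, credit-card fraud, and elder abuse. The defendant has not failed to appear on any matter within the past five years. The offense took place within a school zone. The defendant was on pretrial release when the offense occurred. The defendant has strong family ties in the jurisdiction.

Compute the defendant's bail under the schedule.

Base amounts from the schedule: felony evading $16,000; check fraud $8,000; credit-card fraud $5,550; elder abuse $91,500.
Stacking rule: highest base plus 40% of each additional charge. Highest is elder abuse at $91,500. Additional: $16,000 × 40% = $6,400; $8,000 × 40% = $3,200; $5,550 × 40% = $2,220. Combined base = $91,500 + $11,820 = $103,320.
Net percentage adjustment: +5% +25% −15% = +15%. $103,320 × 1.15 = $118,818.
$118,818 is at or above the $5,000 minimum.

$118,818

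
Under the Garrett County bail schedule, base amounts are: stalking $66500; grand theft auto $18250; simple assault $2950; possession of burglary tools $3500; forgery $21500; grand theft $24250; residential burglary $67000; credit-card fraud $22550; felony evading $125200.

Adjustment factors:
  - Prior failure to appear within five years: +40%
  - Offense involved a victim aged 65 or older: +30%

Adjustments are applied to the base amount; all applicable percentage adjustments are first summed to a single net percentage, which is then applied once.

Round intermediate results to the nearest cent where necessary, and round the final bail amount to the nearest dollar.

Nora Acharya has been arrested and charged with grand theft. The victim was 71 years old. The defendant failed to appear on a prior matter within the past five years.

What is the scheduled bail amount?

$41225

Base amounts from the schedule: grand theft $24250.
Single charge. Combined base = $24250.
Net percentage adjustment: +40% +30% = +70%. $24250 × 1.7 = $41225.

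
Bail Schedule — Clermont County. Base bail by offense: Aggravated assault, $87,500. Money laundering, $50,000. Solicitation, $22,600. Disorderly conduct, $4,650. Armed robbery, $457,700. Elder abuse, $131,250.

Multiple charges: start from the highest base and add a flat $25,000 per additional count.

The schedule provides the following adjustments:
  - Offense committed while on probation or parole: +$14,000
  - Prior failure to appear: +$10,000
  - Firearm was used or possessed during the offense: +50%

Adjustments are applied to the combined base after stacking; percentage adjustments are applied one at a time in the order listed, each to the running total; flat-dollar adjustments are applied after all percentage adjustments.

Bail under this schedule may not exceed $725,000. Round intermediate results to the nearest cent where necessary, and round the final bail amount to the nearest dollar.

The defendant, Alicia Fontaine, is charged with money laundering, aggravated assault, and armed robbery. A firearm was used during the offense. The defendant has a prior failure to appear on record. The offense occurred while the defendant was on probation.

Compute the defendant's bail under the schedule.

Base amounts from the schedule: money laundering $50,000; aggravated assault $87,500; armed robbery $457,700.
Stacking rule: highest base plus $25,000 per additional charge. Highest is armed robbery at $457,700; 2 additional charges → +$50,000. Combined base = $507,700.
Firearm was used or possessed during the offense (+50%): $507,700 × 1.5 = $761,550.
Offense committed while on probation or parole (+$14,000 flat): $761,550 + $14,000 = $775,550.
Prior failure to appear (+$10,000 flat): $775,550 + $10,000 = $785,550.
Result $785,550 exceeds the maximum of $725,000; bail is capped at $725,000.

$725,000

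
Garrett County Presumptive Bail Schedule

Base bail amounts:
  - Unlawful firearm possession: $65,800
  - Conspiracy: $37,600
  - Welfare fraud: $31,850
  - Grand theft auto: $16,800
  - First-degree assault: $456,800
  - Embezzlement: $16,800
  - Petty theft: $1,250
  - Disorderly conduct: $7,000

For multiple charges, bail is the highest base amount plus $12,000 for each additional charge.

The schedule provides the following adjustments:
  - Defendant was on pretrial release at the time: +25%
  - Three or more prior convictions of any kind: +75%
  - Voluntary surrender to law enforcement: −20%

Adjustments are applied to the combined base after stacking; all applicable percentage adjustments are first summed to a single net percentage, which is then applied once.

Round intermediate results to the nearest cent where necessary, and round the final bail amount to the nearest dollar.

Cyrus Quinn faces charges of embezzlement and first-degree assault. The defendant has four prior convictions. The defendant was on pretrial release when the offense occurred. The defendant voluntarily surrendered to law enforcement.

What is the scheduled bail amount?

Base amounts from the schedule: embezzlement $16,800; first-degree assault $456,800.
Stacking rule: highest base plus $12,000 per additional charge. Highest is first-degree assault at $456,800; 1 additional charge → +$12,000. Combined base = $468,800.
Net percentage adjustment: +25% +75% −20% = +80%. $468,800 × 1.8 = $843,840.

$843,840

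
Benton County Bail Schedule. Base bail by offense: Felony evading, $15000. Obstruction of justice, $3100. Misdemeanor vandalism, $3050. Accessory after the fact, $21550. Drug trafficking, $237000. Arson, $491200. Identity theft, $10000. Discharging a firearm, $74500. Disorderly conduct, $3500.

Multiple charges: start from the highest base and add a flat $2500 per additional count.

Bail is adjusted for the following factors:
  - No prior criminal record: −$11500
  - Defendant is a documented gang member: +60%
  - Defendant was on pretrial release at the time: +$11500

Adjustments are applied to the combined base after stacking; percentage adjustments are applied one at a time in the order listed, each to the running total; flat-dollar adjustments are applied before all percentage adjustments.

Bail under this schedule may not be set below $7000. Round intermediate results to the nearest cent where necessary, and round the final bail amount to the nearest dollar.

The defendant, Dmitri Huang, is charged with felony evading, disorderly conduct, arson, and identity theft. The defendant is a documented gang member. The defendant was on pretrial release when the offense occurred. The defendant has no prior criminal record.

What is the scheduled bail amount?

Base amounts from the schedule: felony evading $15000; disorderly conduct $3500; arson $491200; identity theft $10000.
Stacking rule: highest base plus $2500 per additional charge. Highest is arson at $491200; 3 additional charges → +$7500. Combined base = $498700.
No prior criminal record (−$11500 flat): $498700 − $11500 = $487200.
Defendant was on pretrial release at the time (+$11500 flat): $487200 + $11500 = $498700.
Defendant is a documented gang member (+60%): $498700 × 1.6 = $797920.
$797920 is at or above the $7000 minimum.

$797920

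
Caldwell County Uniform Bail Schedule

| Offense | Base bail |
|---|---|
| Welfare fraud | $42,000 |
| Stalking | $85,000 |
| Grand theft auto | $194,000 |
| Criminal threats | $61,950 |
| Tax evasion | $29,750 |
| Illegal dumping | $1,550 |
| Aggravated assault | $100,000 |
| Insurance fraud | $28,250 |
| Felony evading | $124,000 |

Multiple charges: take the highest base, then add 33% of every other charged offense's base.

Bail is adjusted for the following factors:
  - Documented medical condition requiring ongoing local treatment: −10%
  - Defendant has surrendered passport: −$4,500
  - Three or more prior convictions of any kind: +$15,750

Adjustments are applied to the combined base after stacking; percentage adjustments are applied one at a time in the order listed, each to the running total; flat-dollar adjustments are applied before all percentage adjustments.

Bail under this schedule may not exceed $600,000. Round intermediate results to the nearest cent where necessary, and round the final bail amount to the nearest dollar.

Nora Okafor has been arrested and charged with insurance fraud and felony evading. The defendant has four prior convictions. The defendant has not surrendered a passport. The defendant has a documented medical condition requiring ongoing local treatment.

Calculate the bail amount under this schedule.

$134,165

Base amounts from the schedule: insurance fraud $28,250; felony evading $124,000.
Stacking rule: highest base plus 33% of each additional charge. Highest is felony evading at $124,000. Additional: $28,250 × 33% = $9,322.50. Combined base = $124,000 + $9,322.50 = $133,322.50.
Three or more prior convictions of any kind (+$15,750 flat): $133,322.50 + $15,750 = $149,072.50.
Documented medical condition requiring ongoing local treatment (−10%): $149,072.50 × 0.9 = $134,165.25.
$134,165.25 is within the $600,000 maximum.
Rounded to the nearest dollar: $134,165.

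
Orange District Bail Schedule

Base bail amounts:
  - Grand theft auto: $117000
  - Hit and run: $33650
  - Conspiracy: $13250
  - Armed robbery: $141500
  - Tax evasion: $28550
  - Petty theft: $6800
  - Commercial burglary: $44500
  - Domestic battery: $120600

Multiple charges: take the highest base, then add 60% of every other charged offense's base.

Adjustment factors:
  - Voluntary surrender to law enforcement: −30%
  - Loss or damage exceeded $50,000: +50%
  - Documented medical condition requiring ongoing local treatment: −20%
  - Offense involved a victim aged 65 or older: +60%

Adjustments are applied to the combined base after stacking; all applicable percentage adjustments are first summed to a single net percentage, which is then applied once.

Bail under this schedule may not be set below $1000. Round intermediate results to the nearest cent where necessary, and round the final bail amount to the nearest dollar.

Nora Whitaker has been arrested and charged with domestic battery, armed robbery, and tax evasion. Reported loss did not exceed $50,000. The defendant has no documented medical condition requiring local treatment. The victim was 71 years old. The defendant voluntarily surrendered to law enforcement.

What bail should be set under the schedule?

Base amounts from the schedule: domestic battery $120600; armed robbery $141500; tax evasion $28550.
Stacking rule: highest base plus 60% of each additional charge. Highest is armed robbery at $141500. Additional: $120600 × 60% = $72360; $28550 × 60% = $17130. Combined base = $141500 + $89490 = $230990.
Net percentage adjustment: −30% +60% = +30%. $230990 × 1.3 = $300287.
$300287 is at or above the $1000 minimum.

$300287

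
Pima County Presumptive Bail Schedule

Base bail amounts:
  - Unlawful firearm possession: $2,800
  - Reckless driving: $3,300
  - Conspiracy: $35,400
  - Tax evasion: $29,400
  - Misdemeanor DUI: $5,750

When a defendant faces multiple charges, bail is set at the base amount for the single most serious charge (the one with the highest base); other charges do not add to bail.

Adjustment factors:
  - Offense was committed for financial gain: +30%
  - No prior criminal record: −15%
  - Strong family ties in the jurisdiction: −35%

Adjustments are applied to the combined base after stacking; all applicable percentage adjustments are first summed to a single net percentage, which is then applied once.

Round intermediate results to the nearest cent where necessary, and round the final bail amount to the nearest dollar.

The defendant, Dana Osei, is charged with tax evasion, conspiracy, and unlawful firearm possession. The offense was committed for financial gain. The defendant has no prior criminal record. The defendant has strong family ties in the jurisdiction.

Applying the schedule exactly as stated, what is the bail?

$28,320

Base amounts from the schedule: tax evasion $29,400; conspiracy $35,400; unlawful firearm possession $2,800.
Stacking rule: use the highest base only. Highest is conspiracy at $35,400. Combined base = $35,400.
Net percentage adjustment: +30% −15% −35% = −20%. $35,400 × 0.8 = $28,320.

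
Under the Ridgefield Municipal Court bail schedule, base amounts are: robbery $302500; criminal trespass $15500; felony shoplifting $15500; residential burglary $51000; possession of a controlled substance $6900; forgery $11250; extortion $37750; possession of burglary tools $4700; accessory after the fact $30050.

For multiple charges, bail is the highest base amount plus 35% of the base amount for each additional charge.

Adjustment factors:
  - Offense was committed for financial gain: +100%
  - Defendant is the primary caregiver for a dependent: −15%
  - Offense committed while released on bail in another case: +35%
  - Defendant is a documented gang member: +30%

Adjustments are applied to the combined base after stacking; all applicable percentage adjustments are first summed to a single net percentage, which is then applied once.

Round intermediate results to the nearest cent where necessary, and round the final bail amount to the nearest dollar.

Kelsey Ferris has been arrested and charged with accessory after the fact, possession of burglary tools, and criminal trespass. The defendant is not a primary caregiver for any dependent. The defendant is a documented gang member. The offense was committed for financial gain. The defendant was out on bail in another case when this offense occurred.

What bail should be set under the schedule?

Base amounts from the schedule: accessory after the fact $30050; possession of burglary tools $4700; criminal trespass $15500.
Stacking rule: highest base plus 35% of each additional charge. Highest is accessory after the fact at $30050. Additional: $4700 × 35% = $1645; $15500 × 35% = $5425. Combined base = $30050 + $7070 = $37120.
Net percentage adjustment: +100% +35% +30% = +165%. $37120 × 2.65 = $98368.

$98368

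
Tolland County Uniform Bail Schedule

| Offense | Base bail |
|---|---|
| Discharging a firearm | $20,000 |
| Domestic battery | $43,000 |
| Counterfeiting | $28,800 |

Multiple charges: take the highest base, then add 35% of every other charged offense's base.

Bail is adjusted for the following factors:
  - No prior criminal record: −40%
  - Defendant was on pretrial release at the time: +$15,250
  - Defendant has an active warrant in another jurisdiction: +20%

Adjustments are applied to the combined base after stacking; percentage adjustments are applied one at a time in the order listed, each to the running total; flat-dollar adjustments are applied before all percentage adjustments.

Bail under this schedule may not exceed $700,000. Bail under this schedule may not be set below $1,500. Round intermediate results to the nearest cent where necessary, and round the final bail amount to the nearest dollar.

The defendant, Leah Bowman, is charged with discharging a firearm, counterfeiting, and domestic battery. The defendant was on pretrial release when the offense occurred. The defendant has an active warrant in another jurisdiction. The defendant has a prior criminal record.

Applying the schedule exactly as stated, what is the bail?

Base amounts from the schedule: discharging a firearm $20,000; counterfeiting $28,800; domestic battery $43,000.
Stacking rule: highest base plus 35% of each additional charge. Highest is domestic battery at $43,000. Additional: $20,000 × 35% = $7,000; $28,800 × 35% = $10,080. Combined base = $43,000 + $17,080 = $60,080.
Defendant was on pretrial release at the time (+$15,250 flat): $60,080 + $15,250 = $75,330.
Defendant has an active warrant in another jurisdiction (+20%): $75,330 × 1.2 = $90,396.
$90,396 is within the $700,000 maximum.
$90,396 is at or above the $1,500 minimum.

$90,396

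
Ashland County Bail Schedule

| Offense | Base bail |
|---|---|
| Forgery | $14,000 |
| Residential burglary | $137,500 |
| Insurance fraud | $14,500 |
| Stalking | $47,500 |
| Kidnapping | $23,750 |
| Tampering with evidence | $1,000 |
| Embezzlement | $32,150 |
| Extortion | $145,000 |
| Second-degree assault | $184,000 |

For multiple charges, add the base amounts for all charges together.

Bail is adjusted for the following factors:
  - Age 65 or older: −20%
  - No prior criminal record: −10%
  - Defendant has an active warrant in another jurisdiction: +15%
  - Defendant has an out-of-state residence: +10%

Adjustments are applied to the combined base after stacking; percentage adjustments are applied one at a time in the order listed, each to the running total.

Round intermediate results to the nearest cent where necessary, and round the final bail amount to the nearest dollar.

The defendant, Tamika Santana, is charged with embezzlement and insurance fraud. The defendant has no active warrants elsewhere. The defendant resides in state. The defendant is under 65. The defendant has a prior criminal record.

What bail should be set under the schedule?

$46,650

Base amounts from the schedule: embezzlement $32,150; insurance fraud $14,500.
Stacking rule: sum of all bases. $32,150 + $14,500 = $46,650.
No adjustment factors apply to this defendant.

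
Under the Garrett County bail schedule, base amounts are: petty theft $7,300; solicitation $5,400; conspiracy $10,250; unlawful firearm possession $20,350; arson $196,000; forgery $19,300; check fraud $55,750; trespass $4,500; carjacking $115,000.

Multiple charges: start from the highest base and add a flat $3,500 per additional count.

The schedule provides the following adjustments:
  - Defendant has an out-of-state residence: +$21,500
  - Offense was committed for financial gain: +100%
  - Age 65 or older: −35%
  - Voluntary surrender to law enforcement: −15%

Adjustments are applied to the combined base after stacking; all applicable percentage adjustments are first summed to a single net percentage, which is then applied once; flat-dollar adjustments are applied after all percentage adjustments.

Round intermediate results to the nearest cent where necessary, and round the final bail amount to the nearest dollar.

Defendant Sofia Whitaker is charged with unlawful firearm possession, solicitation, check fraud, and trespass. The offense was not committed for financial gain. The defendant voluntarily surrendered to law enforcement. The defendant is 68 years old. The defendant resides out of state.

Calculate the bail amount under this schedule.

$54,625

Base amounts from the schedule: unlawful firearm possession $20,350; solicitation $5,400; check fraud $55,750; trespass $4,500.
Stacking rule: highest base plus $3,500 per additional charge. Highest is check fraud at $55,750; 3 additional charges → +$10,500. Combined base = $66,250.
Net percentage adjustment: −35% −15% = −50%. $66,250 × 0.5 = $33,125.
Defendant has an out-of-state residence (+$21,500 flat): $33,125 + $21,500 = $54,625.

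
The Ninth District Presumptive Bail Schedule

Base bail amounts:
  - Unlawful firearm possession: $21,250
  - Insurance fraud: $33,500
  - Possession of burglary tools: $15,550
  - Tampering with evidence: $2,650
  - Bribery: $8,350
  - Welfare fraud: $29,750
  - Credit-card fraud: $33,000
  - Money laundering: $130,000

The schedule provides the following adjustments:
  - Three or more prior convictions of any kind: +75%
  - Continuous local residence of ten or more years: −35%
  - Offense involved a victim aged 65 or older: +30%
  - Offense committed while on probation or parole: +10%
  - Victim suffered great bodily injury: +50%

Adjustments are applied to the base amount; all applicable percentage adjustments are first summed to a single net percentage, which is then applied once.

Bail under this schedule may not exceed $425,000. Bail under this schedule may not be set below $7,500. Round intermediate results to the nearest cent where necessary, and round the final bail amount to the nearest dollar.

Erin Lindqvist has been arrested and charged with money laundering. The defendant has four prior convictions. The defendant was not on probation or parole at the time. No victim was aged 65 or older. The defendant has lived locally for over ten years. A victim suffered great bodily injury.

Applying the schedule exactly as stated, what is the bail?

Base amounts from the schedule: money laundering $130,000.
Single charge. Combined base = $130,000.
Net percentage adjustment: +75% −35% +50% = +90%. $130,000 × 1.9 = $247,000.
$247,000 is within the $425,000 maximum.
$247,000 is at or above the $7,500 minimum.

$247,000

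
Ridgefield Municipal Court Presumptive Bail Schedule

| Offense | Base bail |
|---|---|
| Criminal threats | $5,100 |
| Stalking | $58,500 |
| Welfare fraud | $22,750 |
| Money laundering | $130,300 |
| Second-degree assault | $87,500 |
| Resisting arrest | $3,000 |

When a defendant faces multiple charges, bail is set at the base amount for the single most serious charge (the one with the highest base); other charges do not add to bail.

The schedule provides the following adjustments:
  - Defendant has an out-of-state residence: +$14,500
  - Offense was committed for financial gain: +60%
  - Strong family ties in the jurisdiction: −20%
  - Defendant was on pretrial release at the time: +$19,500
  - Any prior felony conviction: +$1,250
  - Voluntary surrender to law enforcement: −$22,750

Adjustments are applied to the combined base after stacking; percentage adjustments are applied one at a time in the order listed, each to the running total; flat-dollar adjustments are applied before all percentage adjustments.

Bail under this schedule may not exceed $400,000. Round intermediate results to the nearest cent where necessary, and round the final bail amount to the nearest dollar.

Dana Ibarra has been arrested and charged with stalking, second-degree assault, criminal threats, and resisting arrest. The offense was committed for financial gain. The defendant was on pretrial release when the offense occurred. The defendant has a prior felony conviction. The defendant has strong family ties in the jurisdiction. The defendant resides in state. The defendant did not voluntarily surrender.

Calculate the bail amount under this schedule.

Base amounts from the schedule: stalking $58,500; second-degree assault $87,500; criminal threats $5,100; resisting arrest $3,000.
Stacking rule: use the highest base only. Highest is second-degree assault at $87,500. Combined base = $87,500.
Defendant was on pretrial release at the time (+$19,500 flat): $87,500 + $19,500 = $107,000.
Any prior felony conviction (+$1,250 flat): $107,000 + $1,250 = $108,250.
Offense was committed for financial gain (+60%): $108,250 × 1.6 = $173,200.
Strong family ties in the jurisdiction (−20%): $173,200 × 0.8 = $138,560.
$138,560 is within the $400,000 maximum.

$138,560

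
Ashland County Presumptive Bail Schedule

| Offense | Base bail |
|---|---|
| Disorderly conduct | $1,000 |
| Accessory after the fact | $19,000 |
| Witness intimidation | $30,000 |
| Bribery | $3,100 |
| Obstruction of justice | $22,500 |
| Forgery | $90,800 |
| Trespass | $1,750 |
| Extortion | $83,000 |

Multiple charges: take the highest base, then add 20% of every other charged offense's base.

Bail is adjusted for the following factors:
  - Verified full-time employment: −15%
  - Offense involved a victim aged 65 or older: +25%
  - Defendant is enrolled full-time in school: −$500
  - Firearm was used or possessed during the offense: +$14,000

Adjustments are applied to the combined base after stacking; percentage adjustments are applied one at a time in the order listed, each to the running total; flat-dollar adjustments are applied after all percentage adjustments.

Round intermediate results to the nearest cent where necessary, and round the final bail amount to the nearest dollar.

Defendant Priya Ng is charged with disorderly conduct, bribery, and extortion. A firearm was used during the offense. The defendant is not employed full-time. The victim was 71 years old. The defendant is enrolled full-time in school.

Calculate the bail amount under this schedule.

$118,275

Base amounts from the schedule: disorderly conduct $1,000; bribery $3,100; extortion $83,000.
Stacking rule: highest base plus 20% of each additional charge. Highest is extortion at $83,000. Additional: $1,000 × 20% = $200; $3,100 × 20% = $620. Combined base = $83,000 + $820 = $83,820.
Offense involved a victim aged 65 or older (+25%): $83,820 × 1.25 = $104,775.
Defendant is enrolled full-time in school (−$500 flat): $104,775 − $500 = $104,275.
Firearm was used or possessed during the offense (+$14,000 flat): $104,275 + $14,000 = $118,275.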